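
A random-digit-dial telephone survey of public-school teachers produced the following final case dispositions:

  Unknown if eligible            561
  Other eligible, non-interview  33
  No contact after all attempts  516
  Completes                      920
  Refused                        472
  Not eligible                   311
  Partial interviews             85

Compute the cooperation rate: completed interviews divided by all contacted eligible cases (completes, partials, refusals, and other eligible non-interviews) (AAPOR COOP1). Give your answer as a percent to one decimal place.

Num: 920
Denom: 920 + 85 + 472 + 33 = 1510
COOP1 = 920 / 1510 = 0.6093

60.9%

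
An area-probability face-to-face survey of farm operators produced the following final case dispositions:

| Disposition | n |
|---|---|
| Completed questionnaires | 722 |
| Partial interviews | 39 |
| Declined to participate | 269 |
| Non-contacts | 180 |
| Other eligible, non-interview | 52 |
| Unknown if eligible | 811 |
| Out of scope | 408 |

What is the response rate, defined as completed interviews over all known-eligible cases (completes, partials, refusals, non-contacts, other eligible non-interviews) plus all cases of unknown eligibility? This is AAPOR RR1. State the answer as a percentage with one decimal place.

Num = 722
Denom = 722 + 39 + 269 + 180 + 52 + 811 = 2073
RR1 = 722 / 2073 = 0.3483

34.8%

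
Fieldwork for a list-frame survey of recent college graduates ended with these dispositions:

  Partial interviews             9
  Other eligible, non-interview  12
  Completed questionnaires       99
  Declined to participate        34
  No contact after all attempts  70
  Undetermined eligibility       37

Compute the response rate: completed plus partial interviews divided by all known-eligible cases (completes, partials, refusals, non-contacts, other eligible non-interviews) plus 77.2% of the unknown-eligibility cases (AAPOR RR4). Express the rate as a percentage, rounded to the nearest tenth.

42.8%

Top: 99 + 9 = 108
Eligible (known): 99 + 9 + 34 + 70 + 12 = 224
Eligible share of unknowns: 0.7720 × 37 = 28.56
Base: 224 + 28.56 = 252.56
RR4 = 108 / 252.56 = 0.4276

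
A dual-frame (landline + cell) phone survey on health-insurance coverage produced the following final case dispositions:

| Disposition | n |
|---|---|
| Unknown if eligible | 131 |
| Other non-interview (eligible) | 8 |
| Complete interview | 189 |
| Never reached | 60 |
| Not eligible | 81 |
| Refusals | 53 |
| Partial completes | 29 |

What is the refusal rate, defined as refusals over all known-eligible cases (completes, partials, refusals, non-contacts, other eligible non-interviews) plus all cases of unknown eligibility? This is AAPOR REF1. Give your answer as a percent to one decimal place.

11.3%

Num = 53
Denominator = 189 + 29 + 53 + 60 + 8 + 131 = 470
REF1 = 53 / 470 = 0.1128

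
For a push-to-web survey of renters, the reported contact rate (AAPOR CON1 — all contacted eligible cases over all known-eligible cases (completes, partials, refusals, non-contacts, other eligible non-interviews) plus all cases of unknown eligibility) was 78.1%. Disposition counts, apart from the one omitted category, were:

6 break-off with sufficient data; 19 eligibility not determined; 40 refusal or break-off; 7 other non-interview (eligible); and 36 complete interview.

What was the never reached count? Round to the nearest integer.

6

Num: 36 + 6 + 40 + 7 = 89
CON1 = 89 / D = 0.781
D = 89 / 0.781 = 114.0
Other denominator terms total 108
never reached = 114.0 − 108 ≈ 6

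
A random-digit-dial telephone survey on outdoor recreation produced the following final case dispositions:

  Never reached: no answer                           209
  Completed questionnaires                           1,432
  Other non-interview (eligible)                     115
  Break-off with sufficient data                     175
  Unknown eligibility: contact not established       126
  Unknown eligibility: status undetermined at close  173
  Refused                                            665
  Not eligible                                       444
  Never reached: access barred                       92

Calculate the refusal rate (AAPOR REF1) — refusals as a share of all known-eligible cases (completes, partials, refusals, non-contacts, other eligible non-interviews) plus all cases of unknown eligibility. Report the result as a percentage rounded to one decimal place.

No contact after all attempts = 209 + 92 = 301
Undetermined eligibility = 126 + 173 = 299
Numerator → 665
Denom → 1432 + 175 + 665 + 301 + 115 + 299 = 2987
REF1 = 665 / 2987 = 0.2226

22.3%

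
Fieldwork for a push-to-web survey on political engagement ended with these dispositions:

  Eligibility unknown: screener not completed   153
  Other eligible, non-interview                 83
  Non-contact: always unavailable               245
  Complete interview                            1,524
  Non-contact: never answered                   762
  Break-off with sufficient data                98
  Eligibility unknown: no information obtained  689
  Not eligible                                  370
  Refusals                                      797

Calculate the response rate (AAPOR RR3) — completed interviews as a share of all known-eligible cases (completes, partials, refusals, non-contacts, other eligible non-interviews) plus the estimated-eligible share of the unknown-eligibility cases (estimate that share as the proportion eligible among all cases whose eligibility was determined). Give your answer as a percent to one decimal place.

35.7%

No answer / not reached = 762 + 245 = 1007
Undetermined eligibility = 153 + 689 = 842
Top = 1524
Eligible (known) = 1524 + 98 + 797 + 1007 + 83 = 3509
e = 3509 / (3509 + 370) = 3509 / 3879 = 0.9046
Eligible share of unknowns = 0.9046 × 842 = 761.67
Denom = 3509 + 761.67 = 4270.67
RR3 = 1524 / 4270.67 = 0.3569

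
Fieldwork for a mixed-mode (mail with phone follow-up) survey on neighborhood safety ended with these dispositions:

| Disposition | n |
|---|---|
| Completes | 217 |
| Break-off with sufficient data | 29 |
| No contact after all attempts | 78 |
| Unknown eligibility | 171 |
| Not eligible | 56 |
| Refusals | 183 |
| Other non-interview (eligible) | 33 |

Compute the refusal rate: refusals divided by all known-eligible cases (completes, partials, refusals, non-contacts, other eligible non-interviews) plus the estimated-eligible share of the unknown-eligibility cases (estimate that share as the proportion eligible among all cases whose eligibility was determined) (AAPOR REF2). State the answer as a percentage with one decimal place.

26.3%

Top → 183
Known eligible → 217 + 29 + 183 + 78 + 33 = 540
e = 540 / (540 + 56) = 540 / 596 = 0.9060
Estimated eligible among unknowns → 0.9060 × 171 = 154.93
Denominator → 540 + 154.93 = 694.93
REF2 = 183 / 694.93 = 0.2633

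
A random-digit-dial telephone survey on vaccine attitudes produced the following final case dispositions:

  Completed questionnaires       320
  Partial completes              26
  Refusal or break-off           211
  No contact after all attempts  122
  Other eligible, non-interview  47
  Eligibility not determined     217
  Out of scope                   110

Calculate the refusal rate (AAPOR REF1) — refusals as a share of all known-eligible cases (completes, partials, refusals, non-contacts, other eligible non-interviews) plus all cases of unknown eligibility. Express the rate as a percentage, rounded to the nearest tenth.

Num = 211
Denom = 320 + 26 + 211 + 122 + 47 + 217 = 943
REF1 = 211 / 943 = 0.2238

22.4%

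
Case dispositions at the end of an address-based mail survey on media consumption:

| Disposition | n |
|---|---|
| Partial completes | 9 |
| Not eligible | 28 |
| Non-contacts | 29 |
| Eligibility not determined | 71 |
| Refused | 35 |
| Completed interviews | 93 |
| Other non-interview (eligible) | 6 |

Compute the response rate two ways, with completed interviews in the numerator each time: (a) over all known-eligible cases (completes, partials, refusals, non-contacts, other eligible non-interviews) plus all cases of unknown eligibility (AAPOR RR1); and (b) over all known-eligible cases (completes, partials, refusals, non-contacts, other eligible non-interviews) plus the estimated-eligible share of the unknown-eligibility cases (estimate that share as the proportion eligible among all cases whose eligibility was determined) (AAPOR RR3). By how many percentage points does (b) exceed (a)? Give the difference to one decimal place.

Num = 93
Denom = 93 + 9 + 35 + 29 + 6 + 71 = 243
RR1 = 93 / 243 = 0.3827
Determined eligible = 93 + 9 + 35 + 29 + 6 = 172
e = 172 / (172 + 28) = 172 / 200 = 0.8600
Estimated eligible among unknowns = 0.8600 × 71 = 61.06
Denom = 172 + 61.06 = 233.06
RR3 = 93 / 233.06 = 0.3990
Difference = 39.90 − 38.27 = 1.63 percentage points

1.6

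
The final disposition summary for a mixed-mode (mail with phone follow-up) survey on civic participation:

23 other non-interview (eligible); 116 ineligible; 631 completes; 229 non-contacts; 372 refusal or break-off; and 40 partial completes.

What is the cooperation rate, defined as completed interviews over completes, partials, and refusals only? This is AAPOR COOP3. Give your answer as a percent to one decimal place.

Top → 631
Denom → 631 + 40 + 372 = 1043
COOP3 = 631 / 1043 = 0.6050

60.5%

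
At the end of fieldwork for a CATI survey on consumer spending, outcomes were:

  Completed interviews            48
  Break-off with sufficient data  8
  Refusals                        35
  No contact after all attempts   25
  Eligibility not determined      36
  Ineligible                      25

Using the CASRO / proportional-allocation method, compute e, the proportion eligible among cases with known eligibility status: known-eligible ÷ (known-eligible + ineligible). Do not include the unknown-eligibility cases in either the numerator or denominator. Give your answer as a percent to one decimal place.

82.3%

Determined eligible = 48 + 8 + 35 + 25 = 116
e = 116 / (116 + 25) = 116 / 141 = 0.8227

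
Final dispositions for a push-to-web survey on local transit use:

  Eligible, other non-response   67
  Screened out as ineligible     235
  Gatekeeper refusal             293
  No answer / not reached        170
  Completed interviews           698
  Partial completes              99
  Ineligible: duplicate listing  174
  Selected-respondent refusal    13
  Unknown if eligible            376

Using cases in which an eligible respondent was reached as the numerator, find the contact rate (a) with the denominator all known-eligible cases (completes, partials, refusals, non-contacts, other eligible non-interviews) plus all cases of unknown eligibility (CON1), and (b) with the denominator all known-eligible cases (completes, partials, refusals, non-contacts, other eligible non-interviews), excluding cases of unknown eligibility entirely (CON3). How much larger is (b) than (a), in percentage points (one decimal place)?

19.1

Refused = 293 + 13 = 306
Out of scope = 235 + 174 = 409
Num → 698 + 99 + 306 + 67 = 1170
Base → 698 + 99 + 306 + 170 + 67 + 376 = 1716
CON1 = 1170 / 1716 = 0.6818
Base → 698 + 99 + 306 + 170 + 67 = 1340
CON3 = 1170 / 1340 = 0.8731
Difference = 87.31 − 68.18 = 19.13 percentage points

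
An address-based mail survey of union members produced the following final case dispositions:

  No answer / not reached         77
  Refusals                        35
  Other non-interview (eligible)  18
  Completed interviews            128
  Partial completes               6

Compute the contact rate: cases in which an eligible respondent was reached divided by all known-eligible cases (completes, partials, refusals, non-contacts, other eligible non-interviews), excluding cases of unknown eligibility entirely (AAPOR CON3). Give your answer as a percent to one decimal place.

Top: 128 + 6 + 35 + 18 = 187
Base: 128 + 6 + 35 + 77 + 18 = 264
CON3 = 187 / 264 = 0.7083

70.8%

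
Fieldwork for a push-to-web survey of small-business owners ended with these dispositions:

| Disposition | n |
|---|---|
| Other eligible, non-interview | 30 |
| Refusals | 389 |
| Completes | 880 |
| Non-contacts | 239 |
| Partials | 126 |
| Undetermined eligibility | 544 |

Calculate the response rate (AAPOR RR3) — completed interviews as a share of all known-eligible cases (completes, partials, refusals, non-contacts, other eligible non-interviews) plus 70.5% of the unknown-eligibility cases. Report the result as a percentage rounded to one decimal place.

Num → 880
Determined eligible → 880 + 126 + 389 + 239 + 30 = 1664
Estimated eligible among unknowns → 0.7050 × 544 = 383.52
Denom → 1664 + 383.52 = 2047.52
RR3 = 880 / 2047.52 = 0.4298

43.0%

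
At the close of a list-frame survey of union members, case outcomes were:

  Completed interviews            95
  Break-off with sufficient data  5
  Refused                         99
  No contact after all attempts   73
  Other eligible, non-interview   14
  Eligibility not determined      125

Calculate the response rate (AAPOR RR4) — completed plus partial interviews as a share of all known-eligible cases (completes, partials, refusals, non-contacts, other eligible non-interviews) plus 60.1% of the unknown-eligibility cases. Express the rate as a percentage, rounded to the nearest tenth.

Top: 95 + 5 = 100
Determined eligible: 95 + 5 + 99 + 73 + 14 = 286
Estimated eligible among unknowns: 0.6010 × 125 = 75.12
Base: 286 + 75.12 = 361.12
RR4 = 100 / 361.12 = 0.2769

27.7%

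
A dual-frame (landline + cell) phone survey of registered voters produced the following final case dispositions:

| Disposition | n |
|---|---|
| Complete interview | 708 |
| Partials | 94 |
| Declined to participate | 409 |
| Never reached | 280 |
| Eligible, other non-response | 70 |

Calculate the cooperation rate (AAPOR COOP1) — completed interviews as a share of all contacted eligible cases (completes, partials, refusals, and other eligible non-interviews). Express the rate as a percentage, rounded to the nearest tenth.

55.3%

Num: 708
Base: 708 + 94 + 409 + 70 = 1281
COOP1 = 708 / 1281 = 0.5527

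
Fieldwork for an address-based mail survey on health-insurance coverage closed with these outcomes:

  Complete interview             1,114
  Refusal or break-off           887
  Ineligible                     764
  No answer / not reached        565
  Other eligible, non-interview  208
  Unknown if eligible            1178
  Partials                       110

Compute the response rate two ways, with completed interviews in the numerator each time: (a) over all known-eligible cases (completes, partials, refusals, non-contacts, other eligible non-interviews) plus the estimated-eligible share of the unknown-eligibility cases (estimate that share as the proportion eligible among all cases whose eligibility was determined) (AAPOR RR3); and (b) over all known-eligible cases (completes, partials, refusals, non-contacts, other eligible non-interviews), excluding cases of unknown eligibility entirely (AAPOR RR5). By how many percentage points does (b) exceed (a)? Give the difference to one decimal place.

9.4

Numerator → 1114
Eligible (known) → 1114 + 110 + 887 + 565 + 208 = 2884
e = 2884 / (2884 + 764) = 2884 / 3648 = 0.7906
e × U → 0.7906 × 1178 = 931.33
Denominator → 2884 + 931.33 = 3815.33
RR3 = 1114 / 3815.33 = 0.2920
Denominator → 1114 + 110 + 887 + 565 + 208 = 2884
RR5 = 1114 / 2884 = 0.3863
Difference = 38.63 − 29.20 = 9.43 percentage points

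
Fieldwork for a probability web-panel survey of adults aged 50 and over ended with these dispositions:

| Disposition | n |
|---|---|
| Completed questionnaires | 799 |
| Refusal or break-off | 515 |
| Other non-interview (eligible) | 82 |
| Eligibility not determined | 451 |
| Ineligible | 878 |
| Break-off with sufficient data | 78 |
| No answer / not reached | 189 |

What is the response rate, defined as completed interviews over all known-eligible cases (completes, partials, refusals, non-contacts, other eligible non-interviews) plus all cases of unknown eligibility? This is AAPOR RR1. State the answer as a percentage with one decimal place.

Numerator: 799
Denom: 799 + 78 + 515 + 189 + 82 + 451 = 2114
RR1 = 799 / 2114 = 0.3780

37.8%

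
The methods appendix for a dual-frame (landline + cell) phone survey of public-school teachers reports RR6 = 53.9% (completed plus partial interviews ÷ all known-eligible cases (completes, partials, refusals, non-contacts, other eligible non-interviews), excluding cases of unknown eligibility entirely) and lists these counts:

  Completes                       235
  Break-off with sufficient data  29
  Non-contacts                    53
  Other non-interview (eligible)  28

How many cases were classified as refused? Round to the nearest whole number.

145

Num → 235 + 29 = 264
RR6 = 264 / D = 0.539
D = 264 / 0.539 = 489.8
Remaining denominator categories sum to 345
refused = 489.8 − 345 ≈ 145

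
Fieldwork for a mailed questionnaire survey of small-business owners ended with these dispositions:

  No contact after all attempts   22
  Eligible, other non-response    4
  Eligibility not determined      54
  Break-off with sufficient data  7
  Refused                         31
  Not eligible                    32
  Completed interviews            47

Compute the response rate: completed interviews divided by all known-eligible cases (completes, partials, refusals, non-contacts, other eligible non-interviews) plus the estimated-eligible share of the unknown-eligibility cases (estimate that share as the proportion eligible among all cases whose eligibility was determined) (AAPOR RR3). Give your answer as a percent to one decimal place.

30.7%

Numerator = 47
Eligible (known) = 47 + 7 + 31 + 22 + 4 = 111
e = 111 / (111 + 32) = 111 / 143 = 0.7762
e × U = 0.7762 × 54 = 41.91
Denom = 111 + 41.91 = 152.91
RR3 = 47 / 152.91 = 0.3074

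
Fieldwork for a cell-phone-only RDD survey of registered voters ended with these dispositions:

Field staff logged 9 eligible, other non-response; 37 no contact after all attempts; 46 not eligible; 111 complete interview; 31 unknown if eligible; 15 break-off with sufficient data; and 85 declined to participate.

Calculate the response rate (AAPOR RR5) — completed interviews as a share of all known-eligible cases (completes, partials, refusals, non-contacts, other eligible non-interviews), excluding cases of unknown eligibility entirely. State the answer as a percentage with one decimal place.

43.2%

Num → 111
Base → 111 + 15 + 85 + 37 + 9 = 257
RR5 = 111 / 257 = 0.4319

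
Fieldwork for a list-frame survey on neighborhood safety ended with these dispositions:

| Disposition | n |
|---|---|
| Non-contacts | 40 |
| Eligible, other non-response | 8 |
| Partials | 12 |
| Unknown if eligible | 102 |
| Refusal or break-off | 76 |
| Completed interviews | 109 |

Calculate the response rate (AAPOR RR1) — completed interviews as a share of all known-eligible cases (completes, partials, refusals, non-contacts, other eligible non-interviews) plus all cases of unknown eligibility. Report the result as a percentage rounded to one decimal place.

31.4%

Numerator → 109
Denom → 109 + 12 + 76 + 40 + 8 + 102 = 347
RR1 = 109 / 347 = 0.3141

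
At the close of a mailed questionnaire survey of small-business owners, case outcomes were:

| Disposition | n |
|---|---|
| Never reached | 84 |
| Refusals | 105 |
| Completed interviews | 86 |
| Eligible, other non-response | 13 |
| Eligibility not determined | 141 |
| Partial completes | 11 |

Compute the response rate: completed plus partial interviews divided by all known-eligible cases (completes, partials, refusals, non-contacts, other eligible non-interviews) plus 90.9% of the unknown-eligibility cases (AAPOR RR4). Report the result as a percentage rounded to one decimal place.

Num → 86 + 11 = 97
Known eligible → 86 + 11 + 105 + 84 + 13 = 299
e × U → 0.9090 × 141 = 128.17
Denom → 299 + 128.17 = 427.17
RR4 = 97 / 427.17 = 0.2271

22.7%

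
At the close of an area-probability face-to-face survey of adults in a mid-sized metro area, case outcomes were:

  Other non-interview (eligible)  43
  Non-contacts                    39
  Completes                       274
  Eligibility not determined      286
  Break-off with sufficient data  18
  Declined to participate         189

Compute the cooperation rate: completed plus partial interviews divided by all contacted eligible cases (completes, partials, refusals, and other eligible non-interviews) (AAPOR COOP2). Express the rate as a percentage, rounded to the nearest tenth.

Num = 274 + 18 = 292
Denom = 274 + 18 + 189 + 43 = 524
COOP2 = 292 / 524 = 0.5573

55.7%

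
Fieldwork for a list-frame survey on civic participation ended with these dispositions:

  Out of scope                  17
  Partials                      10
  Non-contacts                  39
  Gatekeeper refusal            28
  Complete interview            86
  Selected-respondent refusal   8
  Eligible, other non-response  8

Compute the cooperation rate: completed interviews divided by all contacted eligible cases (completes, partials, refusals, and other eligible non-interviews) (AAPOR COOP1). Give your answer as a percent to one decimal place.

61.4%

Refusal or break-off = 28 + 8 = 36
Numerator = 86
Denominator = 86 + 10 + 36 + 8 = 140
COOP1 = 86 / 140 = 0.6143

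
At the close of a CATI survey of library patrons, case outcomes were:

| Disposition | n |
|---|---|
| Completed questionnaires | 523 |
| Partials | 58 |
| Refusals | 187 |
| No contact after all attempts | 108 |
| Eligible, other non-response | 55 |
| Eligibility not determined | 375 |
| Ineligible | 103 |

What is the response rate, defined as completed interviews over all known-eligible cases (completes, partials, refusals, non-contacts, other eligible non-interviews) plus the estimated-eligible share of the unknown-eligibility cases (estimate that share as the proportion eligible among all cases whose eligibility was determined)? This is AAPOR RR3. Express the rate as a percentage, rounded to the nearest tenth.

41.2%

Top = 523
Known eligible = 523 + 58 + 187 + 108 + 55 = 931
e = 931 / (931 + 103) = 931 / 1034 = 0.9004
Eligible share of unknowns = 0.9004 × 375 = 337.65
Denominator = 931 + 337.65 = 1268.65
RR3 = 523 / 1268.65 = 0.4122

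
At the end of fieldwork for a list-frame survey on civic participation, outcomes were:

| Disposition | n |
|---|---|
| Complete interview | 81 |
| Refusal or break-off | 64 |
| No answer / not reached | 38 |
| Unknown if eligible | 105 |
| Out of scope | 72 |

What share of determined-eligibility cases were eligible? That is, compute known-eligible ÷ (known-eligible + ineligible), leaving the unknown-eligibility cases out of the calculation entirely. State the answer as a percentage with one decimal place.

71.8%

Eligible (known) = 81 + 64 + 38 = 183
e = 183 / (183 + 72) = 183 / 255 = 0.7176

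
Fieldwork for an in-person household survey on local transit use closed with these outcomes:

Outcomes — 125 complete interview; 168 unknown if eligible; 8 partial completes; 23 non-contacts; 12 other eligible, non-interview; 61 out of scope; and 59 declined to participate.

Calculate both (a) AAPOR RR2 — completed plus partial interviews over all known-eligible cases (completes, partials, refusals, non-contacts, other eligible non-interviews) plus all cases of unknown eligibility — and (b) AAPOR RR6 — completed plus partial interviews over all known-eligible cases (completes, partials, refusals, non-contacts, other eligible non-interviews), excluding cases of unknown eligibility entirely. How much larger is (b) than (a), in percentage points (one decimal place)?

24.9

Top = 125 + 8 = 133
Denominator = 125 + 8 + 59 + 23 + 12 + 168 = 395
RR2 = 133 / 395 = 0.3367
Denominator = 125 + 8 + 59 + 23 + 12 = 227
RR6 = 133 / 227 = 0.5859
Difference = 58.59 − 33.67 = 24.92 percentage points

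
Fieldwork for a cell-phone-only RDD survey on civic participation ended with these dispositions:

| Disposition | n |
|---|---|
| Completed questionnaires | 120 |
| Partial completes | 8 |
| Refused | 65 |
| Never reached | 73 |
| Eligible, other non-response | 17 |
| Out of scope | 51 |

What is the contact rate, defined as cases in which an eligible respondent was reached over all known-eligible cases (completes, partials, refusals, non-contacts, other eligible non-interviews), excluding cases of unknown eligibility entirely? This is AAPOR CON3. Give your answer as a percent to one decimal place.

74.2%

Top = 120 + 8 + 65 + 17 = 210
Base = 120 + 8 + 65 + 73 + 17 = 283
CON3 = 210 / 283 = 0.7420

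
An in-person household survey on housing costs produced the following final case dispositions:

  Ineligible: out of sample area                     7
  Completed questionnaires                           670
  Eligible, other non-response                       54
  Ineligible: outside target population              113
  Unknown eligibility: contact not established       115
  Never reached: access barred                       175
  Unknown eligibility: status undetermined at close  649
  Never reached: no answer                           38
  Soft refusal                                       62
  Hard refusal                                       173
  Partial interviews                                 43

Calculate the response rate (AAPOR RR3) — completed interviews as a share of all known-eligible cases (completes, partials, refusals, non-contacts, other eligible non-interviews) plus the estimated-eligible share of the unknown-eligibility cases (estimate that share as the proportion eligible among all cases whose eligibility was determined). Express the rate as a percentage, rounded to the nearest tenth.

35.1%

Refusal or break-off = 173 + 62 = 235
No contact after all attempts = 38 + 175 = 213
Undetermined eligibility = 115 + 649 = 764
Out of scope = 113 + 7 = 120
Numerator → 670
Determined eligible → 670 + 43 + 235 + 213 + 54 = 1215
e = 1215 / (1215 + 120) = 1215 / 1335 = 0.9101
Estimated eligible among unknowns → 0.9101 × 764 = 695.32
Denominator → 1215 + 695.32 = 1910.32
RR3 = 670 / 1910.32 = 0.3507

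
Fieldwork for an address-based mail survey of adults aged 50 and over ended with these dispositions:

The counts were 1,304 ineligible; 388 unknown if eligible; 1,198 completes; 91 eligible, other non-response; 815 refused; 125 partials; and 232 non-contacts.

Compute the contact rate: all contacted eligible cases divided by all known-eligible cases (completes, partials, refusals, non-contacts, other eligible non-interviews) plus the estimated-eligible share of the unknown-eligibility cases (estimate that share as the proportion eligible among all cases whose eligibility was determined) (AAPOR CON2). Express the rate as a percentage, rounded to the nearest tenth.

82.1%

Top = 1198 + 125 + 815 + 91 = 2229
Eligible (known) = 1198 + 125 + 815 + 232 + 91 = 2461
e = 2461 / (2461 + 1304) = 2461 / 3765 = 0.6537
e × U = 0.6537 × 388 = 253.64
Denominator = 2461 + 253.64 = 2714.64
CON2 = 2229 / 2714.64 = 0.8211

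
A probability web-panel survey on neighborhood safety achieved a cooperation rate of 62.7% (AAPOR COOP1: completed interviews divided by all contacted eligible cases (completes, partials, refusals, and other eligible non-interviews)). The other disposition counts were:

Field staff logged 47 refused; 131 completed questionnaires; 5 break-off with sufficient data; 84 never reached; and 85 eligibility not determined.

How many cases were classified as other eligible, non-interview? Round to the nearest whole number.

26

COOP1 = 131 / D = 0.627
D = 131 / 0.627 = 208.9
Other denominator terms total 183
other eligible, non-interview = 208.9 − 183 ≈ 26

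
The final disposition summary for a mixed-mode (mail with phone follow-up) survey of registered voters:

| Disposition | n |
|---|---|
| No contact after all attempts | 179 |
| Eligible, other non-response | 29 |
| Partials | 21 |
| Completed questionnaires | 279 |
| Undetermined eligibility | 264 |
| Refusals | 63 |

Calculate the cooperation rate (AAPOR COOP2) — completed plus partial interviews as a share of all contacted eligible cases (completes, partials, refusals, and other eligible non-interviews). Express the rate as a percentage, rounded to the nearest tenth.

Num = 279 + 21 = 300
Base = 279 + 21 + 63 + 29 = 392
COOP2 = 300 / 392 = 0.7653

76.5%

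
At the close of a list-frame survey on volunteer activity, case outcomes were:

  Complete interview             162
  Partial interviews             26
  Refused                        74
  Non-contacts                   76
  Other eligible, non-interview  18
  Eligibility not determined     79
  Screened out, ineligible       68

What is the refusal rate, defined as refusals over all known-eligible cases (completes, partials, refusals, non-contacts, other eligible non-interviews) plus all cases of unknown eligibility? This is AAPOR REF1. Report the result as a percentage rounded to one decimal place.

17.0%

Numerator: 74
Base: 162 + 26 + 74 + 76 + 18 + 79 = 435
REF1 = 74 / 435 = 0.1701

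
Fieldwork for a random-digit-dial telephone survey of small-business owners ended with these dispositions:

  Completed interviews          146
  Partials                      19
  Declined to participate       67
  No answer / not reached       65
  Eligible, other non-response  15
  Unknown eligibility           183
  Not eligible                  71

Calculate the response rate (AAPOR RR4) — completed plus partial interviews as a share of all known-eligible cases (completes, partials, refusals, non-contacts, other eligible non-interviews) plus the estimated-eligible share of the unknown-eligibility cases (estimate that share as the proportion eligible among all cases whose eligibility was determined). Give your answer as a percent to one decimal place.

35.8%

Num = 146 + 19 = 165
Determined eligible = 146 + 19 + 67 + 65 + 15 = 312
e = 312 / (312 + 71) = 312 / 383 = 0.8146
Eligible share of unknowns = 0.8146 × 183 = 149.07
Denom = 312 + 149.07 = 461.07
RR4 = 165 / 461.07 = 0.3579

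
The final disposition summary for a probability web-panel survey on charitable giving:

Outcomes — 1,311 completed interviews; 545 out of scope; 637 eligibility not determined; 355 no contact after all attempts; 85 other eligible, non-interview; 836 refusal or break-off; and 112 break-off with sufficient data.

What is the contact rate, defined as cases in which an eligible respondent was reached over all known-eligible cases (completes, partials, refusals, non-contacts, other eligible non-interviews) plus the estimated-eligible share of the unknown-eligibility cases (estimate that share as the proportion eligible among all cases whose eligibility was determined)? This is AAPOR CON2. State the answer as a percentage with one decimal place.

Numerator: 1311 + 112 + 836 + 85 = 2344
Known eligible: 1311 + 112 + 836 + 355 + 85 = 2699
e = 2699 / (2699 + 545) = 2699 / 3244 = 0.8320
Eligible share of unknowns: 0.8320 × 637 = 529.98
Denom: 2699 + 529.98 = 3228.98
CON2 = 2344 / 3228.98 = 0.7259

72.6%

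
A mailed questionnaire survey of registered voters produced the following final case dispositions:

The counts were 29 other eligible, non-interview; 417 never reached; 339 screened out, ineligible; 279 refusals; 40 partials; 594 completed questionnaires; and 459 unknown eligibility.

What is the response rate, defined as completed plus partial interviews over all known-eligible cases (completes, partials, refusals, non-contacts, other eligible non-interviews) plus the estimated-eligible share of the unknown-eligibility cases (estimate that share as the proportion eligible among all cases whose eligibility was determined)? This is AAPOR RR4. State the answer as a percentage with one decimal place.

Num: 594 + 40 = 634
Determined eligible: 594 + 40 + 279 + 417 + 29 = 1359
e = 1359 / (1359 + 339) = 1359 / 1698 = 0.8004
Eligible share of unknowns: 0.8004 × 459 = 367.38
Base: 1359 + 367.38 = 1726.38
RR4 = 634 / 1726.38 = 0.3672

36.7%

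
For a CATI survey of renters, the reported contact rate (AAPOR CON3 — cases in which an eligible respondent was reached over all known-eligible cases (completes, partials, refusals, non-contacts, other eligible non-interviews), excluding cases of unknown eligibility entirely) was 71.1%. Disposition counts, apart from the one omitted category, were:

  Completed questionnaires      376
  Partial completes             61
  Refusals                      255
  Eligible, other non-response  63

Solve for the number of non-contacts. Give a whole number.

307

Top → 376 + 61 + 255 + 63 = 755
CON3 = 755 / D = 0.711
D = 755 / 0.711 = 1061.9
Rest of base = 755
non-contacts = 1061.9 − 755 ≈ 307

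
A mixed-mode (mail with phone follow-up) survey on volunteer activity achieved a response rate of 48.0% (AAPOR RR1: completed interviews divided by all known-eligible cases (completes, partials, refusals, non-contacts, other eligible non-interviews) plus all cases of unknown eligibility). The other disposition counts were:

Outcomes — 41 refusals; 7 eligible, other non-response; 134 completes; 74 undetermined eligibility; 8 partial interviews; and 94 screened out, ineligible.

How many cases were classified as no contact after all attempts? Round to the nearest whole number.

15

RR1 = 134 / D = 0.480
D = 134 / 0.480 = 279.2
Other denominator terms total 264
no contact after all attempts = 279.2 − 264 ≈ 15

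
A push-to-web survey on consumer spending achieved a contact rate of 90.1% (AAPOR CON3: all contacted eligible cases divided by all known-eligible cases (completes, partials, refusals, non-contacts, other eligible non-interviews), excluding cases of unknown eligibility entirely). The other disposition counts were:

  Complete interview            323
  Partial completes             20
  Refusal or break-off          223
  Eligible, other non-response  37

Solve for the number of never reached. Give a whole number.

Numerator: 323 + 20 + 223 + 37 = 603
CON3 = 603 / D = 0.901
D = 603 / 0.901 = 669.3
Remaining denominator categories sum to 603
never reached = 669.3 − 603 ≈ 66

66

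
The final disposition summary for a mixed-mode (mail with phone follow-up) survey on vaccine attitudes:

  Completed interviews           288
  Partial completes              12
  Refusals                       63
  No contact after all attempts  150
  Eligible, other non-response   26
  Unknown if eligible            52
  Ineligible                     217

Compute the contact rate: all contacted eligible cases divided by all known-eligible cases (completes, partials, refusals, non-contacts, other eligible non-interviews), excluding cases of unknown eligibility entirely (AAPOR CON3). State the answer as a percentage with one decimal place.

72.2%

Top → 288 + 12 + 63 + 26 = 389
Denom → 288 + 12 + 63 + 150 + 26 = 539
CON3 = 389 / 539 = 0.7217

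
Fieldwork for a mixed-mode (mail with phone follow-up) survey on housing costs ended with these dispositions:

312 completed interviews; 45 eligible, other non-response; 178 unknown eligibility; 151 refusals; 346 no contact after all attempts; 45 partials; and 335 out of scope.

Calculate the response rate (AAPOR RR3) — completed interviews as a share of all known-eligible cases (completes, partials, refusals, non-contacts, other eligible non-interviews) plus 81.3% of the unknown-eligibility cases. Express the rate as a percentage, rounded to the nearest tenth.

29.9%

Num: 312
Known eligible: 312 + 45 + 151 + 346 + 45 = 899
Estimated eligible among unknowns: 0.8130 × 178 = 144.71
Base: 899 + 144.71 = 1043.71
RR3 = 312 / 1043.71 = 0.2989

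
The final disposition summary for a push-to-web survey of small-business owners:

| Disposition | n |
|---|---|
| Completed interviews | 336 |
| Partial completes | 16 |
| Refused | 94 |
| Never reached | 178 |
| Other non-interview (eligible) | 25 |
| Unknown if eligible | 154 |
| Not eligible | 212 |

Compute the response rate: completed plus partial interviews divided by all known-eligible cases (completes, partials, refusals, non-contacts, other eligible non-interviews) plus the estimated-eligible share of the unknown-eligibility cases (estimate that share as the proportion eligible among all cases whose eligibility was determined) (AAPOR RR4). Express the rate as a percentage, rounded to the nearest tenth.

Num → 336 + 16 = 352
Eligible (known) → 336 + 16 + 94 + 178 + 25 = 649
e = 649 / (649 + 212) = 649 / 861 = 0.7538
e × U → 0.7538 × 154 = 116.09
Denom → 649 + 116.09 = 765.09
RR4 = 352 / 765.09 = 0.4601

46.0%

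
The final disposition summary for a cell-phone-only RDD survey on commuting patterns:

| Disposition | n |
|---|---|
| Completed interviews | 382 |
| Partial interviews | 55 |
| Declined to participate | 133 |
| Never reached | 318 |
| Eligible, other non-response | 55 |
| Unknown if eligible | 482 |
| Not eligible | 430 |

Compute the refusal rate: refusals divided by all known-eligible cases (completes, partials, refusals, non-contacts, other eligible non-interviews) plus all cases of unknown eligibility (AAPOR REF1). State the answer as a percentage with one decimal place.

9.3%

Num = 133
Denom = 382 + 55 + 133 + 318 + 55 + 482 = 1425
REF1 = 133 / 1425 = 0.0933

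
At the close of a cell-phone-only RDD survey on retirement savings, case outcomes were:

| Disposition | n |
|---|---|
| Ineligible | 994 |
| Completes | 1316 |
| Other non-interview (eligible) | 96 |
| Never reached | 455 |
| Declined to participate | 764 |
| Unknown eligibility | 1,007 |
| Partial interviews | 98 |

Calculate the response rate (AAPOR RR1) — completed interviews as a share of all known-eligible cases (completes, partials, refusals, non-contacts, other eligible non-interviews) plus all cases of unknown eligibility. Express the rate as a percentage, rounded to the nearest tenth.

Numerator → 1316
Base → 1316 + 98 + 764 + 455 + 96 + 1007 = 3736
RR1 = 1316 / 3736 = 0.3522

35.2%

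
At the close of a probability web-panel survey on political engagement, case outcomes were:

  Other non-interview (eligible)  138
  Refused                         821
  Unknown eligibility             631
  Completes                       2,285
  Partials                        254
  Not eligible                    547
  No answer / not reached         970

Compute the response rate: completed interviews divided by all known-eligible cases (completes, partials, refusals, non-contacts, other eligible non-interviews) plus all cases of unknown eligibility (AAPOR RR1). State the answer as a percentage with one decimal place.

Num = 2285
Base = 2285 + 254 + 821 + 970 + 138 + 631 = 5099
RR1 = 2285 / 5099 = 0.4481

44.8%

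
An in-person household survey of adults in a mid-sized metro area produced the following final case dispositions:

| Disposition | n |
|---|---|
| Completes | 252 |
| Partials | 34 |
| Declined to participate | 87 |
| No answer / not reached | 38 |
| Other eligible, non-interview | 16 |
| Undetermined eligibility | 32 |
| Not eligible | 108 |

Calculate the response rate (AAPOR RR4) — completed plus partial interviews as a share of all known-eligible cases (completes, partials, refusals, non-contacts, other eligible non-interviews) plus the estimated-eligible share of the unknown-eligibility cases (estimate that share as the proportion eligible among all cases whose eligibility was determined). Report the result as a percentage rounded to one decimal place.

Top = 252 + 34 = 286
Determined eligible = 252 + 34 + 87 + 38 + 16 = 427
e = 427 / (427 + 108) = 427 / 535 = 0.7981
e × U = 0.7981 × 32 = 25.54
Denom = 427 + 25.54 = 452.54
RR4 = 286 / 452.54 = 0.6320

63.2%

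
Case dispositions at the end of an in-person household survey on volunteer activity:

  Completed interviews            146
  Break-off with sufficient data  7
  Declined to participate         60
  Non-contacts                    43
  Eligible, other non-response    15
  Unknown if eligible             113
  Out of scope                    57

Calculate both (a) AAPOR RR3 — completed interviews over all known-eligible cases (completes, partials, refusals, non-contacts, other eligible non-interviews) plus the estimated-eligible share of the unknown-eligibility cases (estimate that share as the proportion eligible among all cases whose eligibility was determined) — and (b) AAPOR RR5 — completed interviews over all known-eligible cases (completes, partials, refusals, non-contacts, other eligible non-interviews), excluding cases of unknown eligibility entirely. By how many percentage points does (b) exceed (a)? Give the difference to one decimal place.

13.8

Num = 146
Known eligible = 146 + 7 + 60 + 43 + 15 = 271
e = 271 / (271 + 57) = 271 / 328 = 0.8262
Eligible share of unknowns = 0.8262 × 113 = 93.36
Base = 271 + 93.36 = 364.36
RR3 = 146 / 364.36 = 0.4007
Base = 146 + 7 + 60 + 43 + 15 = 271
RR5 = 146 / 271 = 0.5387
Difference = 53.87 − 40.07 = 13.80 percentage points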